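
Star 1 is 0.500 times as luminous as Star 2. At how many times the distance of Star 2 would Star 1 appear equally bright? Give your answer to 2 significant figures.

0.71

Equal flux requires L_1/d_1² = L_2/d_2², so d_1/d_2 = √(L_1/L_2)
= √(0.500) = 0.7071.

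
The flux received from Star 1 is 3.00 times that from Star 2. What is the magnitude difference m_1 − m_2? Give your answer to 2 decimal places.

-1.19

m_1 − m_2 = −2.5 log₁₀(F_1/F_2) = −2.5 log₁₀(3.00) = −2.5 × (0.477) = -1.193.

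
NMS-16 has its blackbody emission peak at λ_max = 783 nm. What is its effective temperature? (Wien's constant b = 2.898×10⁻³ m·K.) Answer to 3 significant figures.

T = b/λ_max = 2.898×10⁻³ / (783×10⁻⁹) = 3701 K.

3.70×10^3 K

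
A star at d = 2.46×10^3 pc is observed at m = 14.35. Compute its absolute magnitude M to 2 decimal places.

M = m − 5 log₁₀(d/10 pc) = 14.35 − 5 log₁₀(2.46×10^3/10)
  = 14.35 − 5 × 2.391 = 14.35 − 11.95 = 2.40.

2.40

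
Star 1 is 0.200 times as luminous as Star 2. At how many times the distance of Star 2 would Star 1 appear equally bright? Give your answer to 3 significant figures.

0.447

Equal flux requires L_1/d_1² = L_2/d_2², so d_1/d_2 = √(L_1/L_2)
= √(0.200) = 0.4472.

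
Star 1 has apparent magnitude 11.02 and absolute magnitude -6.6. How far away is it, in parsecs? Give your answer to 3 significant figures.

m − M = 5 log₁₀(d/10 pc)
11.02 − (-6.6) = 17.62 = 5 log₁₀(d/10)
d = 10 × 10^(17.62/5) = 10 × 10^3.524 = 3.342×10^4 pc.

3.34×10^4 pc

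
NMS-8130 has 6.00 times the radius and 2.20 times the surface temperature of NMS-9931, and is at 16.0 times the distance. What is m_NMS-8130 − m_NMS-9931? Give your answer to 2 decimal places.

L_NMS-8130/L_NMS-9931 = (6.00)²(2.20)⁴ = 843.3.
F_NMS-8130/F_NMS-9931 = (L_NMS-8130/L_NMS-9931)/(d_NMS-8130/d_NMS-9931)² = 843.3/256.0 = 3.294.
m_NMS-8130 − m_NMS-9931 = −2.5 log₁₀(3.294) = -1.29.

-1.29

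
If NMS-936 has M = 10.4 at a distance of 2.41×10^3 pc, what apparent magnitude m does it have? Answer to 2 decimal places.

m = M + 5 log₁₀(d/10 pc) = 10.4 + 5 log₁₀(2.41×10^3/10)
  = 10.4 + 5 × 2.382 = 10.4 + 11.91 = 22.31.

22.31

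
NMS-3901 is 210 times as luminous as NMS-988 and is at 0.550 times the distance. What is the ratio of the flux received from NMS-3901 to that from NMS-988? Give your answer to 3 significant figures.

694

F = L/(4πd²), so F_NMS-3901/F_NMS-988 = (L_NMS-3901/L_NMS-988) / (d_NMS-3901/d_NMS-988)²
= 210 / (0.550)² = 210 / 0.3025 = 694.2.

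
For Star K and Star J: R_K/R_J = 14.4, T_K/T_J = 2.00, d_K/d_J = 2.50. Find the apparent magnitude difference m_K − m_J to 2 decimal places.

L_K/L_J = (14.4)²(2.00)⁴ = 3318.
F_K/F_J = (L_K/L_J)/(d_K/d_J)² = 3318/6.250 = 530.8.
m_K − m_J = −2.5 log₁₀(530.8) = -6.81.

-6.81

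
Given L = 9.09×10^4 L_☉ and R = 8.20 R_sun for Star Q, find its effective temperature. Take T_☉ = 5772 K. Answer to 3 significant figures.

3.50×10^4 K

T/T_☉ = (L/L_☉)^(1/4) / (R/R_☉)^(1/2)
T = 5772 × (9.09×10^4)^(1/4) / √(8.20) = 5772 × 17.36 / 2.864 = 3.500×10^4 K.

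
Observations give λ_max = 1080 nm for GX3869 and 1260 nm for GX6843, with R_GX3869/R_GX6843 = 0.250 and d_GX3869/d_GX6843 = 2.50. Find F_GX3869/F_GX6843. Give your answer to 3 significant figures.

Wien's law: T_GX3869/T_GX6843 = λ_GX6843/λ_GX3869 = 1260/1080 = 1.167.
L_GX3869/L_GX6843 = (R_GX3869/R_GX6843)²(T_GX3869/T_GX6843)⁴ = (0.250)²(1.167)⁴ = 0.1158.
F_GX3869/F_GX6843 = (L_GX3869/L_GX6843)/(d_GX3869/d_GX6843)² = 0.1158/(2.50)² = 0.01853.

0.0185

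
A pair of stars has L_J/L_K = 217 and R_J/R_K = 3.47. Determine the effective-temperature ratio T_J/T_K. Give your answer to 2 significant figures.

L ∝ R²T⁴ gives T ∝ (L/R²)^(1/4), so
T_J/T_K = (217 / 3.47²)^(1/4) = (18.02)^(1/4) = 2.060.

2.1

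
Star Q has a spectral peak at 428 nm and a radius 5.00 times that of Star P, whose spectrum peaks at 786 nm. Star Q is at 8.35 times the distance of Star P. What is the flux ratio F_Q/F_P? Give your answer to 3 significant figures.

4.08

Wien's law: T_Q/T_P = λ_P/λ_Q = 786/428 = 1.836.
L_Q/L_P = (R_Q/R_P)²(T_Q/T_P)⁴ = (5.00)²(1.836)⁴ = 284.4.
F_Q/F_P = (L_Q/L_P)/(d_Q/d_P)² = 284.4/(8.35)² = 4.078.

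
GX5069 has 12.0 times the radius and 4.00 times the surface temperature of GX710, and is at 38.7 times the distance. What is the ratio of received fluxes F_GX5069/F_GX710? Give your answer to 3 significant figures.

L_GX5069/L_GX710 = (R_GX5069/R_GX710)²(T_GX5069/T_GX710)⁴ = (12.0)² × (4.00)⁴ = 3.686×10^4.
F_GX5069/F_GX710 = (L_GX5069/L_GX710)/(d_GX5069/d_GX710)² = 3.686×10^4 / (38.7)² = 24.61.

24.6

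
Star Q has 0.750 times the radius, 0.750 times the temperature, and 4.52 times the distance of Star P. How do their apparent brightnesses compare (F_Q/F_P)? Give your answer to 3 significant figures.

L_Q/L_P = (R_Q/R_P)²(T_Q/T_P)⁴ = (0.750)² × (0.750)⁴ = 0.1780.
F_Q/F_P = (L_Q/L_P)/(d_Q/d_P)² = 0.1780 / (4.52)² = 0.008711.

0.00871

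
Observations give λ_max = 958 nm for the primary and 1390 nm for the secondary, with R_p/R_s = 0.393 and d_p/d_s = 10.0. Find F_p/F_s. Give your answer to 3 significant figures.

Wien's law: T_p/T_s = λ_s/λ_p = 1390/958 = 1.451.
L_p/L_s = (R_p/R_s)²(T_p/T_s)⁴ = (0.393)²(1.451)⁴ = 0.6845.
F_p/F_s = (L_p/L_s)/(d_p/d_s)² = 0.6845/(10.0)² = 0.006845.

0.00685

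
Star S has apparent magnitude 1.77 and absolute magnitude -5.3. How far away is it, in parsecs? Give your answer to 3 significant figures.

259 pc

m − M = 5 log₁₀(d/10 pc)
1.77 − (-5.3) = 7.07 = 5 log₁₀(d/10)
d = 10 × 10^(7.07/5) = 10 × 10^1.414 = 259.4 pc.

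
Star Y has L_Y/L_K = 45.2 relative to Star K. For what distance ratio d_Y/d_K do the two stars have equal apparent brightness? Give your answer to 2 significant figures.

6.7

Equal flux requires L_Y/d_Y² = L_K/d_K², so d_Y/d_K = √(L_Y/L_K)
= √(45.2) = 6.723.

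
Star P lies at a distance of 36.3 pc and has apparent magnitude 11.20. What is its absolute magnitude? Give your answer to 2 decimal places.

M = m − 5 log₁₀(d/10 pc) = 11.20 − 5 log₁₀(36.3/10)
  = 11.20 − 5 × 0.560 = 11.20 − 2.80 = 8.40.

8.40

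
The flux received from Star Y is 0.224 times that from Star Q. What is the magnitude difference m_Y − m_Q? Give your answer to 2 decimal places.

m_Y − m_Q = −2.5 log₁₀(F_Y/F_Q) = −2.5 log₁₀(0.224) = −2.5 × (-0.650) = 1.624.

1.62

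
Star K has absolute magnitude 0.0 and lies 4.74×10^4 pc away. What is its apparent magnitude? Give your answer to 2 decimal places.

18.38

m = M + 5 log₁₀(d/10 pc) = 0.0 + 5 log₁₀(4.74×10^4/10)
  = 0.0 + 5 × 3.676 = 0.0 + 18.38 = 18.38.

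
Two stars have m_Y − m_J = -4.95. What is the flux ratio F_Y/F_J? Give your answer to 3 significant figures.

95.5

F_Y/F_J = 10^(−(m_Y − m_J)/2.5) = 10^(4.95/2.5) = 10^1.980 = 95.50.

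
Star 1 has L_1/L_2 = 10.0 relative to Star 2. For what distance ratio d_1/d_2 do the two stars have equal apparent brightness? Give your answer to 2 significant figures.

3.2

Equal flux requires L_1/d_1² = L_2/d_2², so d_1/d_2 = √(L_1/L_2)
= √(10.0) = 3.162.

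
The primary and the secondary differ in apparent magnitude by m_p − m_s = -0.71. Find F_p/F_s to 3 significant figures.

1.92

F_p/F_s = 10^(−(m_p − m_s)/2.5) = 10^(0.71/2.5) = 10^0.284 = 1.923.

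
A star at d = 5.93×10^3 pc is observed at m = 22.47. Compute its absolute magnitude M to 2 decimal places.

M = m − 5 log₁₀(d/10 pc) = 22.47 − 5 log₁₀(5.93×10^3/10)
  = 22.47 − 5 × 2.773 = 22.47 − 13.87 = 8.60.

8.60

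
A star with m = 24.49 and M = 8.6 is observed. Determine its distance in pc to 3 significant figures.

1.51×10^4 pc

m − M = 5 log₁₀(d/10 pc)
24.49 − (8.6) = 15.89 = 5 log₁₀(d/10)
d = 10 × 10^(15.89/5) = 10 × 10^3.178 = 1.507×10^4 pc.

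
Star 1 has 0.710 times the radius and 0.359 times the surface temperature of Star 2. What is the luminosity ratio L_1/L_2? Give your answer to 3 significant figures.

0.00837

From the Stefan–Boltzmann law, L ∝ R²T⁴, so
L_1/L_2 = (R_1/R_2)² (T_1/T_2)⁴ = (0.710)² × (0.359)⁴ = 0.5041 × 0.01661 = 0.008373.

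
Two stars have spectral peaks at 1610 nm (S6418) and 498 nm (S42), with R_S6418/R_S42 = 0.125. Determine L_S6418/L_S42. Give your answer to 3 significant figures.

Wien's law gives T ∝ 1/λ_max, so T_S6418/T_S42 = λ_S42/λ_S6418 = 498/1610 = 0.3093.
Then L ∝ R²T⁴ gives L_S6418/L_S42 = (0.125)² × (0.3093)⁴ = 0.01562 × 0.009154 = 1.430×10^-4.

1.43×10^-4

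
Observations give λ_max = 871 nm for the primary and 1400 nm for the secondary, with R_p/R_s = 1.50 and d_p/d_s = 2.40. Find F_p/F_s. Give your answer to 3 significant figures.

Wien's law: T_p/T_s = λ_s/λ_p = 1400/871 = 1.607.
L_p/L_s = (R_p/R_s)²(T_p/T_s)⁴ = (1.50)²(1.607)⁴ = 15.02.
F_p/F_s = (L_p/L_s)/(d_p/d_s)² = 15.02/(2.40)² = 2.607.

2.61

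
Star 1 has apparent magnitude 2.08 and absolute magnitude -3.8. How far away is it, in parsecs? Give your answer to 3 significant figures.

m − M = 5 log₁₀(d/10 pc)
2.08 − (-3.8) = 5.88 = 5 log₁₀(d/10)
d = 10 × 10^(5.88/5) = 10 × 10^1.176 = 150.0 pc.

150 pc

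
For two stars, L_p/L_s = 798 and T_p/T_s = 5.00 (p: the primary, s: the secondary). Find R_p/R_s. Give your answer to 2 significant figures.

L ∝ R²T⁴ gives R ∝ √L / T², so
R_p/R_s = √(798) / (5.00)² = 28.25 / 25.00 = 1.130.

1.1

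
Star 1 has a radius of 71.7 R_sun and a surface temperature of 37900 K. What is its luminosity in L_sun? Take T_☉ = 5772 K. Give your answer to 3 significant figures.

9.56×10^6 L_sun

L/L_☉ = (R/R_☉)² (T/T_☉)⁴ = (71.7)² × (37900/5772)⁴
       = 5141 × (6.566)⁴ = 5141 × 1859 = 9.556×10^6.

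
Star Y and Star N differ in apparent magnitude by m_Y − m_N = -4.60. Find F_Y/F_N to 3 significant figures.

F_Y/F_N = 10^(−(m_Y − m_N)/2.5) = 10^(4.60/2.5) = 10^1.840 = 69.18.

69.2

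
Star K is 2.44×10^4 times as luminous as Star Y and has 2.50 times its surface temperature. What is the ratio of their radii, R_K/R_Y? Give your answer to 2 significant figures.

L ∝ R²T⁴ gives R ∝ √L / T², so
R_K/R_Y = √(2.44×10^4) / (2.50)² = 156.2 / 6.250 = 24.99.

25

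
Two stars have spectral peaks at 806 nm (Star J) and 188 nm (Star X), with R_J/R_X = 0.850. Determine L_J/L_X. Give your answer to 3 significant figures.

0.00214

Wien's law gives T ∝ 1/λ_max, so T_J/T_X = λ_X/λ_J = 188/806 = 0.2333.
Then L ∝ R²T⁴ gives L_J/L_X = (0.850)² × (0.2333)⁴ = 0.7225 × 0.002960 = 0.002139.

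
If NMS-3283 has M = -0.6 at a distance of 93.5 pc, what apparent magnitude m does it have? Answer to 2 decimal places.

4.25

m = M + 5 log₁₀(d/10 pc) = -0.6 + 5 log₁₀(93.5/10)
  = -0.6 + 5 × 0.971 = -0.6 + 4.85 = 4.25.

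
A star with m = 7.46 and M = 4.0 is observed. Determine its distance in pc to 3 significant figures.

49.2 pc

m − M = 5 log₁₀(d/10 pc)
7.46 − (4.0) = 3.46 = 5 log₁₀(d/10)
d = 10 × 10^(3.46/5) = 10 × 10^0.692 = 49.20 pc.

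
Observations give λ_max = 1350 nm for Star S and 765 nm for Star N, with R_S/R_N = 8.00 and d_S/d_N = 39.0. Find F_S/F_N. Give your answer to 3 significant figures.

0.00434

Wien's law: T_S/T_N = λ_N/λ_S = 765/1350 = 0.5667.
L_S/L_N = (R_S/R_N)²(T_S/T_N)⁴ = (8.00)²(0.5667)⁴ = 6.599.
F_S/F_N = (L_S/L_N)/(d_S/d_N)² = 6.599/(39.0)² = 0.004339.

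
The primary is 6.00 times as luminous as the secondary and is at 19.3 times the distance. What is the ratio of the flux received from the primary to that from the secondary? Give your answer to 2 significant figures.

0.016

F = L/(4πd²), so F_p/F_s = (L_p/L_s) / (d_p/d_s)²
= 6.00 / (19.3)² = 6.00 / 372.5 = 0.01611.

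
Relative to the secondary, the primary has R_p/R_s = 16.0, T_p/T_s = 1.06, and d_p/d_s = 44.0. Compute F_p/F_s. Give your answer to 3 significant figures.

0.167

L_p/L_s = (R_p/R_s)²(T_p/T_s)⁴ = (16.0)² × (1.06)⁴ = 323.2.
F_p/F_s = (L_p/L_s)/(d_p/d_s)² = 323.2 / (44.0)² = 0.1669.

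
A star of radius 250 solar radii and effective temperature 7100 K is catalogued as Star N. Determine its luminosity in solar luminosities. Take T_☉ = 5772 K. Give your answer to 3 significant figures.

L/L_☉ = (R/R_☉)² (T/T_☉)⁴ = (250)² × (7100/5772)⁴
       = 6.250×10^4 × (1.230)⁴ = 6.250×10^4 × 2.289 = 1.431×10^5.

1.43×10^5 solar luminosities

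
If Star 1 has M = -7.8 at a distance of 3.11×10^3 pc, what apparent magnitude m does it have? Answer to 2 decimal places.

m = M + 5 log₁₀(d/10 pc) = -7.8 + 5 log₁₀(3.11×10^3/10)
  = -7.8 + 5 × 2.493 = -7.8 + 12.46 = 4.66.

4.66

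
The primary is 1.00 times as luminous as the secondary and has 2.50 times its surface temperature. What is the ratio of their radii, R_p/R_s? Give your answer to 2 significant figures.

L ∝ R²T⁴ gives R ∝ √L / T², so
R_p/R_s = √(1.00) / (2.50)² = 1.000 / 6.250 = 0.1600.

0.16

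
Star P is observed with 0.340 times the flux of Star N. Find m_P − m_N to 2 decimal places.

1.17

m_P − m_N = −2.5 log₁₀(F_P/F_N) = −2.5 log₁₀(0.340) = −2.5 × (-0.469) = 1.171.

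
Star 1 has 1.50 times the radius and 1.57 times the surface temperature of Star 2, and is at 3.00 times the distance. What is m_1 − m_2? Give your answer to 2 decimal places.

L_1/L_2 = (1.50)²(1.57)⁴ = 13.67.
F_1/F_2 = (L_1/L_2)/(d_1/d_2)² = 13.67/9.000 = 1.519.
m_1 − m_2 = −2.5 log₁₀(1.519) = -0.45.

-0.45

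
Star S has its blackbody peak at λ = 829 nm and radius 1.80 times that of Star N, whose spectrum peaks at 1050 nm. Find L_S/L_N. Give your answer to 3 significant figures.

Wien's law gives T ∝ 1/λ_max, so T_S/T_N = λ_N/λ_S = 1050/829 = 1.267.
Then L ∝ R²T⁴ gives L_S/L_N = (1.80)² × (1.267)⁴ = 3.240 × 2.574 = 8.338.

8.34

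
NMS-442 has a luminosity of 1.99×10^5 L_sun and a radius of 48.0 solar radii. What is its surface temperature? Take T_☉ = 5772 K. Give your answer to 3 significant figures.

1.76×10^4 K

T/T_☉ = (L/L_☉)^(1/4) / (R/R_☉)^(1/2)
T = 5772 × (1.99×10^5)^(1/4) / √(48.0) = 5772 × 21.12 / 6.928 = 1.760×10^4 K.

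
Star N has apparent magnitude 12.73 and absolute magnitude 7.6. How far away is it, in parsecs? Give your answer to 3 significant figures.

106 pc

m − M = 5 log₁₀(d/10 pc)
12.73 − (7.6) = 5.13 = 5 log₁₀(d/10)
d = 10 × 10^(5.13/5) = 10 × 10^1.026 = 106.2 pc.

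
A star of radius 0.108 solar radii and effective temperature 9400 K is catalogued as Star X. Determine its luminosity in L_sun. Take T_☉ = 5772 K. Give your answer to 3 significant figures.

L/L_☉ = (R/R_☉)² (T/T_☉)⁴ = (0.108)² × (9400/5772)⁴
       = 0.01166 × (1.629)⁴ = 0.01166 × 7.034 = 0.08205.

0.0820 L_sun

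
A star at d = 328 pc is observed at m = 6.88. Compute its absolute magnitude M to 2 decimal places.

-0.70

M = m − 5 log₁₀(d/10 pc) = 6.88 − 5 log₁₀(328/10)
  = 6.88 − 5 × 1.516 = 6.88 − 7.58 = -0.70.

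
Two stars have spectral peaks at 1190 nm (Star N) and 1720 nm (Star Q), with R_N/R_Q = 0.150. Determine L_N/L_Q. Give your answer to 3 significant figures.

Wien's law gives T ∝ 1/λ_max, so T_N/T_Q = λ_Q/λ_N = 1720/1190 = 1.445.
Then L ∝ R²T⁴ gives L_N/L_Q = (0.150)² × (1.445)⁴ = 0.02250 × 4.364 = 0.09820.

0.0982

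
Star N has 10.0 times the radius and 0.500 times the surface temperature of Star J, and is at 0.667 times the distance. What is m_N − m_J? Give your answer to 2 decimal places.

-2.87

L_N/L_J = (10.0)²(0.500)⁴ = 6.250.
F_N/F_J = (L_N/L_J)/(d_N/d_J)² = 6.250/0.4449 = 14.05.
m_N − m_J = −2.5 log₁₀(14.05) = -2.87.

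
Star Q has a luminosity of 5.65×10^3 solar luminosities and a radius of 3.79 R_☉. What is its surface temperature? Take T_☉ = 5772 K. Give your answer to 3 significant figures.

2.57×10^4 K

T/T_☉ = (L/L_☉)^(1/4) / (R/R_☉)^(1/2)
T = 5772 × (5.65×10^3)^(1/4) / √(3.79) = 5772 × 8.670 / 1.947 = 2.571×10^4 K.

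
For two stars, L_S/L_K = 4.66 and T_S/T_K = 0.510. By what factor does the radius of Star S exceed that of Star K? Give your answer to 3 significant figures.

L ∝ R²T⁴ gives R ∝ √L / T², so
R_S/R_K = √(4.66) / (0.510)² = 2.159 / 0.2601 = 8.300.

8.30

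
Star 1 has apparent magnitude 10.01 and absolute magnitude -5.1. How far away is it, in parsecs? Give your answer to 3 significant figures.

1.05×10^4 pc

m − M = 5 log₁₀(d/10 pc)
10.01 − (-5.1) = 15.11 = 5 log₁₀(d/10)
d = 10 × 10^(15.11/5) = 10 × 10^3.022 = 1.052×10^4 pc.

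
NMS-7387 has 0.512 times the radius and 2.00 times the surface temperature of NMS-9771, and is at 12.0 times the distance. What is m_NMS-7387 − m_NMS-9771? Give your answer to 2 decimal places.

3.84

L_NMS-7387/L_NMS-9771 = (0.512)²(2.00)⁴ = 4.194.
F_NMS-7387/F_NMS-9771 = (L_NMS-7387/L_NMS-9771)/(d_NMS-7387/d_NMS-9771)² = 4.194/144.0 = 0.02913.
m_NMS-7387 − m_NMS-9771 = −2.5 log₁₀(0.02913) = 3.84.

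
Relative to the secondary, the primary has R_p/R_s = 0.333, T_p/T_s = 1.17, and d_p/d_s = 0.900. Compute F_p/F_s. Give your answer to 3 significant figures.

L_p/L_s = (R_p/R_s)²(T_p/T_s)⁴ = (0.333)² × (1.17)⁴ = 0.2078.
F_p/F_s = (L_p/L_s)/(d_p/d_s)² = 0.2078 / (0.900)² = 0.2565.

0.257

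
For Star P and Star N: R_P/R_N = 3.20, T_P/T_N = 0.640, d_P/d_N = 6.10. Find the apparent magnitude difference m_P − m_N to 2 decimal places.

L_P/L_N = (3.20)²(0.640)⁴ = 1.718.
F_P/F_N = (L_P/L_N)/(d_P/d_N)² = 1.718/37.21 = 0.04617.
m_P − m_N = −2.5 log₁₀(0.04617) = 3.34.

3.34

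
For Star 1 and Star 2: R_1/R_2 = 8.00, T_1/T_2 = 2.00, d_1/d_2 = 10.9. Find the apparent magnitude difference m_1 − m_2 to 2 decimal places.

L_1/L_2 = (8.00)²(2.00)⁴ = 1024.
F_1/F_2 = (L_1/L_2)/(d_1/d_2)² = 1024/118.8 = 8.619.
m_1 − m_2 = −2.5 log₁₀(8.619) = -2.34.

-2.34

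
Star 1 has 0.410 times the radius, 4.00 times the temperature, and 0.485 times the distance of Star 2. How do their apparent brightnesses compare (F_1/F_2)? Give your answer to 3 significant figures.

L_1/L_2 = (R_1/R_2)²(T_1/T_2)⁴ = (0.410)² × (4.00)⁴ = 43.03.
F_1/F_2 = (L_1/L_2)/(d_1/d_2)² = 43.03 / (0.485)² = 182.9.

183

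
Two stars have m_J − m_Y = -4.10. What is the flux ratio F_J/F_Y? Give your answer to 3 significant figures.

F_J/F_Y = 10^(−(m_J − m_Y)/2.5) = 10^(4.10/2.5) = 10^1.640 = 43.65.

43.7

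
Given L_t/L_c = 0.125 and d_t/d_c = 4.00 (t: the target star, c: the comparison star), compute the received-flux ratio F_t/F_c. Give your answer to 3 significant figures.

F = L/(4πd²), so F_t/F_c = (L_t/L_c) / (d_t/d_c)²
= 0.125 / (4.00)² = 0.125 / 16.00 = 0.007812.

0.00781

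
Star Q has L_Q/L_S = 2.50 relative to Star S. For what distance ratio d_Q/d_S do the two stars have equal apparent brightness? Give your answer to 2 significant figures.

1.6

Equal flux requires L_Q/d_Q² = L_S/d_S², so d_Q/d_S = √(L_Q/L_S)
= √(2.50) = 1.581.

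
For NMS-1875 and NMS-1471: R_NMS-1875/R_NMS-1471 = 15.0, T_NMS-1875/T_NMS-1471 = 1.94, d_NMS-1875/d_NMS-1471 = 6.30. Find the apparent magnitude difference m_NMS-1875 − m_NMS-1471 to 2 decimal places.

L_NMS-1875/L_NMS-1471 = (15.0)²(1.94)⁴ = 3187.
F_NMS-1875/F_NMS-1471 = (L_NMS-1875/L_NMS-1471)/(d_NMS-1875/d_NMS-1471)² = 3187/39.69 = 80.30.
m_NMS-1875 − m_NMS-1471 = −2.5 log₁₀(80.30) = -4.76.

-4.76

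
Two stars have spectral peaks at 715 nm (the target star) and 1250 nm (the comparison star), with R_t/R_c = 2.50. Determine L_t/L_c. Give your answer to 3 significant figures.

Wien's law gives T ∝ 1/λ_max, so T_t/T_c = λ_c/λ_t = 1250/715 = 1.748.
Then L ∝ R²T⁴ gives L_t/L_c = (2.50)² × (1.748)⁴ = 6.250 × 9.341 = 58.38.

58.4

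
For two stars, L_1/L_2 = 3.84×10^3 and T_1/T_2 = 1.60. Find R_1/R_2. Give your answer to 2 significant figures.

L ∝ R²T⁴ gives R ∝ √L / T², so
R_1/R_2 = √(3.84×10^3) / (1.60)² = 61.97 / 2.560 = 24.21.

24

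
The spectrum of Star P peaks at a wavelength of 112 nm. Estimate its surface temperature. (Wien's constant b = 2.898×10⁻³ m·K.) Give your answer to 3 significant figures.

T = b/λ_max = 2.898×10⁻³ / (112×10⁻⁹) = 2.587×10^4 K.

2.59×10^4 K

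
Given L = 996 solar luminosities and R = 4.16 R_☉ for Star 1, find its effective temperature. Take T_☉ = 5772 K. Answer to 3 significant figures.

1.59×10^4 K

T/T_☉ = (L/L_☉)^(1/4) / (R/R_☉)^(1/2)
T = 5772 × (996)^(1/4) / √(4.16) = 5772 × 5.618 / 2.040 = 1.590×10^4 K.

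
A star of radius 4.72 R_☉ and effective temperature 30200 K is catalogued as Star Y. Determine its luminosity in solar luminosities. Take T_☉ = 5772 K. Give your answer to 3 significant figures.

1.67×10^4 solar luminosities

L/L_☉ = (R/R_☉)² (T/T_☉)⁴ = (4.72)² × (30200/5772)⁴
       = 22.28 × (5.232)⁴ = 22.28 × 749.4 = 1.670×10^4.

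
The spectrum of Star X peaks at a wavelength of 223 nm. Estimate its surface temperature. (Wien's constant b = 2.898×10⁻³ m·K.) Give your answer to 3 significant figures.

1.30×10^4 K

T = b/λ_max = 2.898×10⁻³ / (223×10⁻⁹) = 1.300×10^4 K.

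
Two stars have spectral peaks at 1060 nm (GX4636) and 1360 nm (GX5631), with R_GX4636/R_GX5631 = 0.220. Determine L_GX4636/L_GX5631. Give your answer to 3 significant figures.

0.131

Wien's law gives T ∝ 1/λ_max, so T_GX4636/T_GX5631 = λ_GX5631/λ_GX4636 = 1360/1060 = 1.283.
Then L ∝ R²T⁴ gives L_GX4636/L_GX5631 = (0.220)² × (1.283)⁴ = 0.04840 × 2.710 = 0.1312.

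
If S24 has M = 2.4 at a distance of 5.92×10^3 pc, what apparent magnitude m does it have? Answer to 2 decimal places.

m = M + 5 log₁₀(d/10 pc) = 2.4 + 5 log₁₀(5.92×10^3/10)
  = 2.4 + 5 × 2.772 = 2.4 + 13.86 = 16.26.

16.26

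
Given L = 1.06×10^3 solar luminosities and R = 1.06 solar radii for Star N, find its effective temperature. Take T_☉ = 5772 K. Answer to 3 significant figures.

3.20×10^4 K

T/T_☉ = (L/L_☉)^(1/4) / (R/R_☉)^(1/2)
T = 5772 × (1.06×10^3)^(1/4) / √(1.06) = 5772 × 5.706 / 1.030 = 3.199×10^4 K.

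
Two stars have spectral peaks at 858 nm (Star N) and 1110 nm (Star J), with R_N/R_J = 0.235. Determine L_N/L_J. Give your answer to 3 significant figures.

0.155

Wien's law gives T ∝ 1/λ_max, so T_N/T_J = λ_J/λ_N = 1110/858 = 1.294.
Then L ∝ R²T⁴ gives L_N/L_J = (0.235)² × (1.294)⁴ = 0.05522 × 2.801 = 0.1547.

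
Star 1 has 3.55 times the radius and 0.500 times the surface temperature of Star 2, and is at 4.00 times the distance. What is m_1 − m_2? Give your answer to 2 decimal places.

3.27

L_1/L_2 = (3.55)²(0.500)⁴ = 0.7877.
F_1/F_2 = (L_1/L_2)/(d_1/d_2)² = 0.7877/16.00 = 0.04923.
m_1 − m_2 = −2.5 log₁₀(0.04923) = 3.27.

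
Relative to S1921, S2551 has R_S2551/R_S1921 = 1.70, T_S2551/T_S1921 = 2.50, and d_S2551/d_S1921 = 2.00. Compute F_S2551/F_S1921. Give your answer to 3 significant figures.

L_S2551/L_S1921 = (R_S2551/R_S1921)²(T_S2551/T_S1921)⁴ = (1.70)² × (2.50)⁴ = 112.9.
F_S2551/F_S1921 = (L_S2551/L_S1921)/(d_S2551/d_S1921)² = 112.9 / (2.00)² = 28.22.

28.2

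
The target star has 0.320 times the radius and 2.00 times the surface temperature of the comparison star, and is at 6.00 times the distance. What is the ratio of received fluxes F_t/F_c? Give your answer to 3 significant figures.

0.0455

L_t/L_c = (R_t/R_c)²(T_t/T_c)⁴ = (0.320)² × (2.00)⁴ = 1.638.
F_t/F_c = (L_t/L_c)/(d_t/d_c)² = 1.638 / (6.00)² = 0.04551.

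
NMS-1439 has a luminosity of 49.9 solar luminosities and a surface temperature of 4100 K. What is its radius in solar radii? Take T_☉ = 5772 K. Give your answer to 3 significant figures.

14.0 solar radii

R/R_☉ = √(L/L_☉) / (T/T_☉)² = √(49.9) / (0.7103)²
       = 7.064 / 0.5046 = 14.00.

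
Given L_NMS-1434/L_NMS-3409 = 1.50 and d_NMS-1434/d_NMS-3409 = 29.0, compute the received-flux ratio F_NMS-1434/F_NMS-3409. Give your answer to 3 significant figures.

F = L/(4πd²), so F_NMS-1434/F_NMS-3409 = (L_NMS-1434/L_NMS-3409) / (d_NMS-1434/d_NMS-3409)²
= 1.50 / (29.0)² = 1.50 / 841.0 = 0.001784.

0.00178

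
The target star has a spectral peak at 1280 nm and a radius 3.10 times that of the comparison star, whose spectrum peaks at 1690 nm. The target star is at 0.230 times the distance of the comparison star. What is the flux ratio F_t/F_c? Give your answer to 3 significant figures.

552

Wien's law: T_t/T_c = λ_c/λ_t = 1690/1280 = 1.320.
L_t/L_c = (R_t/R_c)²(T_t/T_c)⁴ = (3.10)²(1.320)⁴ = 29.20.
F_t/F_c = (L_t/L_c)/(d_t/d_c)² = 29.20/(0.230)² = 552.0.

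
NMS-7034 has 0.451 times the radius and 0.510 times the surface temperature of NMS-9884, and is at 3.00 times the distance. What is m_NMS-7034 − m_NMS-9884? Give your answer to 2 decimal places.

L_NMS-7034/L_NMS-9884 = (0.451)²(0.510)⁴ = 0.01376.
F_NMS-7034/F_NMS-9884 = (L_NMS-7034/L_NMS-9884)/(d_NMS-7034/d_NMS-9884)² = 0.01376/9.000 = 0.001529.
m_NMS-7034 − m_NMS-9884 = −2.5 log₁₀(0.001529) = 7.04.

7.04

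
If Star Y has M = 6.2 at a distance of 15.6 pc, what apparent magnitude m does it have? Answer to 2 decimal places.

m = M + 5 log₁₀(d/10 pc) = 6.2 + 5 log₁₀(15.6/10)
  = 6.2 + 5 × 0.193 = 6.2 + 0.97 = 7.17.

7.17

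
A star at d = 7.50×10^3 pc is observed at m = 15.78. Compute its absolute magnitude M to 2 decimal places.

M = m − 5 log₁₀(d/10 pc) = 15.78 − 5 log₁₀(7.50×10^3/10)
  = 15.78 − 5 × 2.875 = 15.78 − 14.38 = 1.40.

1.40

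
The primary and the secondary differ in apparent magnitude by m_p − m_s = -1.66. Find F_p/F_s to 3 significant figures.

F_p/F_s = 10^(−(m_p − m_s)/2.5) = 10^(1.66/2.5) = 10^0.664 = 4.613.

4.61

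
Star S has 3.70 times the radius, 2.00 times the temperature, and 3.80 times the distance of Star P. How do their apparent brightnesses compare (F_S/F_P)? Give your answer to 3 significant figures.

15.2

L_S/L_P = (R_S/R_P)²(T_S/T_P)⁴ = (3.70)² × (2.00)⁴ = 219.0.
F_S/F_P = (L_S/L_P)/(d_S/d_P)² = 219.0 / (3.80)² = 15.17.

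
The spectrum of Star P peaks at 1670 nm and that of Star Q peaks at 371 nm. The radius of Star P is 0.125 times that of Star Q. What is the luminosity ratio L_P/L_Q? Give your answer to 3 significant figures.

3.81×10^-5

Wien's law gives T ∝ 1/λ_max, so T_P/T_Q = λ_Q/λ_P = 371/1670 = 0.2222.
Then L ∝ R²T⁴ gives L_P/L_Q = (0.125)² × (0.2222)⁴ = 0.01562 × 0.002436 = 3.806×10^-5.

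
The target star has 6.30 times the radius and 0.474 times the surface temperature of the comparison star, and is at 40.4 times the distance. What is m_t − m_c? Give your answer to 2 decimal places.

7.28

L_t/L_c = (6.30)²(0.474)⁴ = 2.004.
F_t/F_c = (L_t/L_c)/(d_t/d_c)² = 2.004/1632 = 0.001228.
m_t − m_c = −2.5 log₁₀(0.001228) = 7.28.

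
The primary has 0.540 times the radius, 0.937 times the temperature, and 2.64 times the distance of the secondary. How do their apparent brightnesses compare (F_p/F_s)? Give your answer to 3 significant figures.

0.0323

L_p/L_s = (R_p/R_s)²(T_p/T_s)⁴ = (0.540)² × (0.937)⁴ = 0.2248.
F_p/F_s = (L_p/L_s)/(d_p/d_s)² = 0.2248 / (2.64)² = 0.03225.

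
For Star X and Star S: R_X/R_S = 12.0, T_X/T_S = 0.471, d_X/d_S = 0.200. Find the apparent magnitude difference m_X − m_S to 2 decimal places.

L_X/L_S = (12.0)²(0.471)⁴ = 7.087.
F_X/F_S = (L_X/L_S)/(d_X/d_S)² = 7.087/0.04000 = 177.2.
m_X − m_S = −2.5 log₁₀(177.2) = -5.62.

-5.62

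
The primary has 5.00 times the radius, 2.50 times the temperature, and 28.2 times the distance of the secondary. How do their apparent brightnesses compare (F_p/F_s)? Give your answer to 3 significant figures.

1.23

L_p/L_s = (R_p/R_s)²(T_p/T_s)⁴ = (5.00)² × (2.50)⁴ = 976.6.
F_p/F_s = (L_p/L_s)/(d_p/d_s)² = 976.6 / (28.2)² = 1.228.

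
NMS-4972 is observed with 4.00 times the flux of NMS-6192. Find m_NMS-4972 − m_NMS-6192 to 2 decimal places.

m_NMS-4972 − m_NMS-6192 = −2.5 log₁₀(F_NMS-4972/F_NMS-6192) = −2.5 log₁₀(4.00) = −2.5 × (0.602) = -1.505.

-1.51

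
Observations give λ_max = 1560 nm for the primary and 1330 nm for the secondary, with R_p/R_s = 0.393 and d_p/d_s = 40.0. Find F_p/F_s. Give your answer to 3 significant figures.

5.10×10^-5

Wien's law: T_p/T_s = λ_s/λ_p = 1330/1560 = 0.8526.
L_p/L_s = (R_p/R_s)²(T_p/T_s)⁴ = (0.393)²(0.8526)⁴ = 0.08160.
F_p/F_s = (L_p/L_s)/(d_p/d_s)² = 0.08160/(40.0)² = 5.100×10^-5.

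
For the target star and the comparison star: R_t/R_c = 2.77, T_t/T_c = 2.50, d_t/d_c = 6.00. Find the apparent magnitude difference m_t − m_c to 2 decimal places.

L_t/L_c = (2.77)²(2.50)⁴ = 299.7.
F_t/F_c = (L_t/L_c)/(d_t/d_c)² = 299.7/36.00 = 8.326.
m_t − m_c = −2.5 log₁₀(8.326) = -2.30.

-2.30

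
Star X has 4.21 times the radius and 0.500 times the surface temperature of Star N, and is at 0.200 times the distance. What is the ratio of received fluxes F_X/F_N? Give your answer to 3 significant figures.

27.7

L_X/L_N = (R_X/R_N)²(T_X/T_N)⁴ = (4.21)² × (0.500)⁴ = 1.108.
F_X/F_N = (L_X/L_N)/(d_X/d_N)² = 1.108 / (0.200)² = 27.69.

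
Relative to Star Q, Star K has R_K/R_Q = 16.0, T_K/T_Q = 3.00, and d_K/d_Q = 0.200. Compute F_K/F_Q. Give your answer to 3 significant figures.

5.18×10^5

L_K/L_Q = (R_K/R_Q)²(T_K/T_Q)⁴ = (16.0)² × (3.00)⁴ = 2.074×10^4.
F_K/F_Q = (L_K/L_Q)/(d_K/d_Q)² = 2.074×10^4 / (0.200)² = 5.184×10^5.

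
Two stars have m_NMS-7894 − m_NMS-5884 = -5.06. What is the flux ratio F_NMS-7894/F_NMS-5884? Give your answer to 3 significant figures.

F_NMS-7894/F_NMS-5884 = 10^(−(m_NMS-7894 − m_NMS-5884)/2.5) = 10^(5.06/2.5) = 10^2.024 = 105.7.

106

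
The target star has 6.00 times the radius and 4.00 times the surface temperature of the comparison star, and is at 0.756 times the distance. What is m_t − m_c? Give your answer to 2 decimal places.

L_t/L_c = (6.00)²(4.00)⁴ = 9216.
F_t/F_c = (L_t/L_c)/(d_t/d_c)² = 9216/0.5715 = 1.612×10^4.
m_t − m_c = −2.5 log₁₀(1.612×10^4) = -10.52.

-10.52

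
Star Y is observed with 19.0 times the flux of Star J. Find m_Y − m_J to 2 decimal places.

m_Y − m_J = −2.5 log₁₀(F_Y/F_J) = −2.5 log₁₀(19.0) = −2.5 × (1.279) = -3.197.

-3.20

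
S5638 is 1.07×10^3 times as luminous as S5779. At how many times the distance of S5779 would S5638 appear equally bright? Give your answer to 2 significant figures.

33

Equal flux requires L_S5638/d_S5638² = L_S5779/d_S5779², so d_S5638/d_S5779 = √(L_S5638/L_S5779)
= √(1.07×10^3) = 32.71.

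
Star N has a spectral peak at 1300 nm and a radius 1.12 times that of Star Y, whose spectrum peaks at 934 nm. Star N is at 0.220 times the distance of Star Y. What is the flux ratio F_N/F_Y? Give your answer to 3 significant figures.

6.91

Wien's law: T_N/T_Y = λ_Y/λ_N = 934/1300 = 0.7185.
L_N/L_Y = (R_N/R_Y)²(T_N/T_Y)⁴ = (1.12)²(0.7185)⁴ = 0.3342.
F_N/F_Y = (L_N/L_Y)/(d_N/d_Y)² = 0.3342/(0.220)² = 6.906.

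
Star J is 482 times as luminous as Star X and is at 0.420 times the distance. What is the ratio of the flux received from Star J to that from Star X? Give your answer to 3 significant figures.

2.73×10^3

F = L/(4πd²), so F_J/F_X = (L_J/L_X) / (d_J/d_X)²
= 482 / (0.420)² = 482 / 0.1764 = 2732.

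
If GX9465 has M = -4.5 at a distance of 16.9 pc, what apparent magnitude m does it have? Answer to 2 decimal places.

-3.36

m = M + 5 log₁₀(d/10 pc) = -4.5 + 5 log₁₀(16.9/10)
  = -4.5 + 5 × 0.228 = -4.5 + 1.14 = -3.36.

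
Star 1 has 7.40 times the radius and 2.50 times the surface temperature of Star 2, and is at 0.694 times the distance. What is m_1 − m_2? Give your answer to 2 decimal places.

-9.12

L_1/L_2 = (7.40)²(2.50)⁴ = 2139.
F_1/F_2 = (L_1/L_2)/(d_1/d_2)² = 2139/0.4816 = 4441.
m_1 − m_2 = −2.5 log₁₀(4441) = -9.12.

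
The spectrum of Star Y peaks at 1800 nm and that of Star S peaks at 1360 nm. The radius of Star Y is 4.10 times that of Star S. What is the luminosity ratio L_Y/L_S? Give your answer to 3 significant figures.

5.48

Wien's law gives T ∝ 1/λ_max, so T_Y/T_S = λ_S/λ_Y = 1360/1800 = 0.7556.
Then L ∝ R²T⁴ gives L_Y/L_S = (4.10)² × (0.7556)⁴ = 16.81 × 0.3259 = 5.478.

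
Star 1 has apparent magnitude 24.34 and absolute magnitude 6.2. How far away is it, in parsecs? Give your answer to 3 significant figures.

m − M = 5 log₁₀(d/10 pc)
24.34 − (6.2) = 18.14 = 5 log₁₀(d/10)
d = 10 × 10^(18.14/5) = 10 × 10^3.628 = 4.246×10^4 pc.

4.25×10^4 pc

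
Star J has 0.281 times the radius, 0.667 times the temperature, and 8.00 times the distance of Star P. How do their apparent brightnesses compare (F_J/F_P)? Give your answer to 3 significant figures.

2.44×10^-4

L_J/L_P = (R_J/R_P)²(T_J/T_P)⁴ = (0.281)² × (0.667)⁴ = 0.01563.
F_J/F_P = (L_J/L_P)/(d_J/d_P)² = 0.01563 / (8.00)² = 2.442×10^-4.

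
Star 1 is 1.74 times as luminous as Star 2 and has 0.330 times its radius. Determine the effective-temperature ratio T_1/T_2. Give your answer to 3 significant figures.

L ∝ R²T⁴ gives T ∝ (L/R²)^(1/4), so
T_1/T_2 = (1.74 / 0.330²)^(1/4) = (15.98)^(1/4) = 1.999.

2.00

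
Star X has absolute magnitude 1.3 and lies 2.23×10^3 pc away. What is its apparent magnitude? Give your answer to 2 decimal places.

13.04

m = M + 5 log₁₀(d/10 pc) = 1.3 + 5 log₁₀(2.23×10^3/10)
  = 1.3 + 5 × 2.348 = 1.3 + 11.74 = 13.04.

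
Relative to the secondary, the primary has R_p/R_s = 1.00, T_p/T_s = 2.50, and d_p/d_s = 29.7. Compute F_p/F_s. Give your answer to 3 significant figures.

L_p/L_s = (R_p/R_s)²(T_p/T_s)⁴ = (1.00)² × (2.50)⁴ = 39.06.
F_p/F_s = (L_p/L_s)/(d_p/d_s)² = 39.06 / (29.7)² = 0.04428.

0.0443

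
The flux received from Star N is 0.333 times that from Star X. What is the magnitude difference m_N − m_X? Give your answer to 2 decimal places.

1.19

m_N − m_X = −2.5 log₁₀(F_N/F_X) = −2.5 log₁₀(0.333) = −2.5 × (-0.478) = 1.194.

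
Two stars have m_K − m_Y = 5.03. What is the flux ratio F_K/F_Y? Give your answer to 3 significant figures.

0.00973

F_K/F_Y = 10^(−(m_K − m_Y)/2.5) = 10^(-5.03/2.5) = 10^-2.012 = 0.009727.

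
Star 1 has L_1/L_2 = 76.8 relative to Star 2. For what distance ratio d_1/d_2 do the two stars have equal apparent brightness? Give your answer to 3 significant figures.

Equal flux requires L_1/d_1² = L_2/d_2², so d_1/d_2 = √(L_1/L_2)
= √(76.8) = 8.764.

8.76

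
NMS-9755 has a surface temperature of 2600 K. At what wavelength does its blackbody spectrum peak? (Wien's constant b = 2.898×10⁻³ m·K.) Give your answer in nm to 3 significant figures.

1.11×10^3 nm

λ_max = b/T = 2.898×10⁻³ / 2600 = 1.11×10^-6 m = 1115 nm.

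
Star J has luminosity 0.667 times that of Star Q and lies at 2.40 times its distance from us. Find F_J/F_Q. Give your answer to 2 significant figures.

0.12

F = L/(4πd²), so F_J/F_Q = (L_J/L_Q) / (d_J/d_Q)²
= 0.667 / (2.40)² = 0.667 / 5.760 = 0.1158.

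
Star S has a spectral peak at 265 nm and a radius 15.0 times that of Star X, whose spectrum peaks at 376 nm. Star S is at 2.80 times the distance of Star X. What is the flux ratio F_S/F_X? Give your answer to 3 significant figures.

Wien's law: T_S/T_X = λ_X/λ_S = 376/265 = 1.419.
L_S/L_X = (R_S/R_X)²(T_S/T_X)⁴ = (15.0)²(1.419)⁴ = 911.9.
F_S/F_X = (L_S/L_X)/(d_S/d_X)² = 911.9/(2.80)² = 116.3.

116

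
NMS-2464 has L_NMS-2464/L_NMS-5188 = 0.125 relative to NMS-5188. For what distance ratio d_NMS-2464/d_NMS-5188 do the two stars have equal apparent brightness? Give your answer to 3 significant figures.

Equal flux requires L_NMS-2464/d_NMS-2464² = L_NMS-5188/d_NMS-5188², so d_NMS-2464/d_NMS-5188 = √(L_NMS-2464/L_NMS-5188)
= √(0.125) = 0.3536.

0.354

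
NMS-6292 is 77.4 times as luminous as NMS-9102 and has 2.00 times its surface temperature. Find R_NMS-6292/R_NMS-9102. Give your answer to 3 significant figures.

L ∝ R²T⁴ gives R ∝ √L / T², so
R_NMS-6292/R_NMS-9102 = √(77.4) / (2.00)² = 8.798 / 4.000 = 2.199.

2.20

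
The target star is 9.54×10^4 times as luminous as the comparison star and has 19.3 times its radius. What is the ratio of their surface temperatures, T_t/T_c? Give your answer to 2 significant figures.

4.0

L ∝ R²T⁴ gives T ∝ (L/R²)^(1/4), so
T_t/T_c = (9.54×10^4 / 19.3²)^(1/4) = (256.1)^(1/4) = 4.000.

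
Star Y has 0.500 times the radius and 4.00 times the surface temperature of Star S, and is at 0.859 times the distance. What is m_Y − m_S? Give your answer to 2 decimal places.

-4.85

L_Y/L_S = (0.500)²(4.00)⁴ = 64.00.
F_Y/F_S = (L_Y/L_S)/(d_Y/d_S)² = 64.00/0.7379 = 86.73.
m_Y − m_S = −2.5 log₁₀(86.73) = -4.85.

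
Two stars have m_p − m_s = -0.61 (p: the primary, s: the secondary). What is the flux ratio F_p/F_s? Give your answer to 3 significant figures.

F_p/F_s = 10^(−(m_p − m_s)/2.5) = 10^(0.61/2.5) = 10^0.244 = 1.754.

1.75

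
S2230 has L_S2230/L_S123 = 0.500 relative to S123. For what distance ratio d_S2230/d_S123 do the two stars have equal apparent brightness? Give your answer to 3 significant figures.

Equal flux requires L_S2230/d_S2230² = L_S123/d_S123², so d_S2230/d_S123 = √(L_S2230/L_S123)
= √(0.500) = 0.7071.

0.707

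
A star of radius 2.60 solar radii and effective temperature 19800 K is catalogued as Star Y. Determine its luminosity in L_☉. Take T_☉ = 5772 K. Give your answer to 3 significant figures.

L/L_☉ = (R/R_☉)² (T/T_☉)⁴ = (2.60)² × (19800/5772)⁴
       = 6.760 × (3.430)⁴ = 6.760 × 138.5 = 936.1.

936 L_☉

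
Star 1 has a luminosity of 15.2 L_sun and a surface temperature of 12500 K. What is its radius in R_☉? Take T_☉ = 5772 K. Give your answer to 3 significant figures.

R/R_☉ = √(L/L_☉) / (T/T_☉)² = √(15.2) / (2.166)²
       = 3.899 / 4.690 = 0.8313.

0.831 R_☉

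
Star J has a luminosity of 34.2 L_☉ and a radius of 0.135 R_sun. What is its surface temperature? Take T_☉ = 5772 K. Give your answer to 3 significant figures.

T/T_☉ = (L/L_☉)^(1/4) / (R/R_☉)^(1/2)
T = 5772 × (34.2)^(1/4) / √(0.135) = 5772 × 2.418 / 0.3674 = 3.799×10^4 K.

3.80×10^4 K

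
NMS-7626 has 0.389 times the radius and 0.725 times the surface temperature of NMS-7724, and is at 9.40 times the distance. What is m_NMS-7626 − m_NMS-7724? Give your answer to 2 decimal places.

8.31

L_NMS-7626/L_NMS-7724 = (0.389)²(0.725)⁴ = 0.04181.
F_NMS-7626/F_NMS-7724 = (L_NMS-7626/L_NMS-7724)/(d_NMS-7626/d_NMS-7724)² = 0.04181/88.36 = 4.731×10^-4.
m_NMS-7626 − m_NMS-7724 = −2.5 log₁₀(4.731×10^-4) = 8.31.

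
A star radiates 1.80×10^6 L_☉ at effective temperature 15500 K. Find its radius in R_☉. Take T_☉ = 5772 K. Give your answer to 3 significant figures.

186 R_☉

R/R_☉ = √(L/L_☉) / (T/T_☉)² = √(1.80×10^6) / (2.685)²
       = 1342 / 7.211 = 186.0.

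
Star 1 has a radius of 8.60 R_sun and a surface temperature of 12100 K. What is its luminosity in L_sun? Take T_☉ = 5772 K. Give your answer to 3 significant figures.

L/L_☉ = (R/R_☉)² (T/T_☉)⁴ = (8.60)² × (12100/5772)⁴
       = 73.96 × (2.096)⁴ = 73.96 × 19.31 = 1428.

1.43×10^3 L_sun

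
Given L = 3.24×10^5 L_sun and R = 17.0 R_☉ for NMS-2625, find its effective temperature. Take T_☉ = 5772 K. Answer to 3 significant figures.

T/T_☉ = (L/L_☉)^(1/4) / (R/R_☉)^(1/2)
T = 5772 × (3.24×10^5)^(1/4) / √(17.0) = 5772 × 23.86 / 4.123 = 3.340×10^4 K.

3.34×10^4 K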